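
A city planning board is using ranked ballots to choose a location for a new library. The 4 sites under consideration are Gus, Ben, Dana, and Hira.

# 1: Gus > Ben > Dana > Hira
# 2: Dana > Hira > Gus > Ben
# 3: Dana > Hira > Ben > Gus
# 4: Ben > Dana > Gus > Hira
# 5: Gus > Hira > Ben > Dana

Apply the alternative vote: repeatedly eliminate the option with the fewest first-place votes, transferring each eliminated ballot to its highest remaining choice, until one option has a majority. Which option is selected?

Dana

Round 1: Gus 2, Dana 2, Ben 1, Hira 0. Hira has the fewest and is eliminated.
Round 2: Gus 2, Dana 2, Ben 1. Ben has the fewest and is eliminated.
Round 3: Dana 3, Gus 2. Dana has a majority.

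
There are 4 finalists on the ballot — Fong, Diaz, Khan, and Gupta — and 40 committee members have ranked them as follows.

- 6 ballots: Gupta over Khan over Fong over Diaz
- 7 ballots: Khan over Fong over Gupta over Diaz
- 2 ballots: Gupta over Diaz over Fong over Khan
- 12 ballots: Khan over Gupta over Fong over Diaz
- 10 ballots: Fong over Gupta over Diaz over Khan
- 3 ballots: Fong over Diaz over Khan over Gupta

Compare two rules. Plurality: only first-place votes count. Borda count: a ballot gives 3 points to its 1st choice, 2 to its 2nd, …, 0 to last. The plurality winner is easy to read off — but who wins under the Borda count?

Plurality first-place counts: Fong 13, Diaz 0, Khan 19, Gupta 8 → Khan.
Borda totals: Fong 73, Diaz 20, Khan 72, Gupta 75 → Gupta.

Gupta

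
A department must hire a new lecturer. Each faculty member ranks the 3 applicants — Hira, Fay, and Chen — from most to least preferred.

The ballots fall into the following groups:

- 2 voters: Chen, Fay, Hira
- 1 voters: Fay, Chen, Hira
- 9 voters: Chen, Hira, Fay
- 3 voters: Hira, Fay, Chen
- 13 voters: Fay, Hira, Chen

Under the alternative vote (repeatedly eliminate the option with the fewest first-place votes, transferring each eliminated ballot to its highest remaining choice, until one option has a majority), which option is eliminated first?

Round 1: Fay 14, Chen 11, Hira 3. Hira has the fewest and is eliminated.
Round 2: Fay 17, Chen 11. Fay has a majority.

Hira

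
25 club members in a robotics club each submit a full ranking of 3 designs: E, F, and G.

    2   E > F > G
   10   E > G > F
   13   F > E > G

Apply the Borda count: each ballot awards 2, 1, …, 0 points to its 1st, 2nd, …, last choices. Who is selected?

Borda scores:
  E: 2·2 + 10·2 + 13·1 = 37
  F: 2·1 + 10·0 + 13·2 = 28
  G: 2·0 + 10·1 + 13·0 = 10
E has the highest total.

E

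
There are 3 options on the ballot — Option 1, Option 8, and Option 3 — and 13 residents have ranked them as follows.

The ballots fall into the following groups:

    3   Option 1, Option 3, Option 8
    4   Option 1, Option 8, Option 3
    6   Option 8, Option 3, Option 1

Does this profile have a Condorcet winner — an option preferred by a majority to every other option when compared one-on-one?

Head-to-head results (13 voters total):
Option 1 vs Option 8: Option 1 wins 7–6.
Option 1 vs Option 3: Option 1 wins 7–6.
Option 8 vs Option 3: Option 8 wins 10–3.
Option 1 beats each rival — Option 8 (7–6), Option 3 (7–6) — so Option 1 is the Condorcet winner.

Yes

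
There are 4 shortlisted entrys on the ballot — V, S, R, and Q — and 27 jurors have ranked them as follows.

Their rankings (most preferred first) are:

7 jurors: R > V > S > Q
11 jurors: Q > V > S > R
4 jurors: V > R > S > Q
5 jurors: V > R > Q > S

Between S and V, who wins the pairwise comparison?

Ballots ranking S above V: 0.
Ballots ranking V above S: 7+11+4+5 = 27.
V wins the head-to-head, 27–0.

V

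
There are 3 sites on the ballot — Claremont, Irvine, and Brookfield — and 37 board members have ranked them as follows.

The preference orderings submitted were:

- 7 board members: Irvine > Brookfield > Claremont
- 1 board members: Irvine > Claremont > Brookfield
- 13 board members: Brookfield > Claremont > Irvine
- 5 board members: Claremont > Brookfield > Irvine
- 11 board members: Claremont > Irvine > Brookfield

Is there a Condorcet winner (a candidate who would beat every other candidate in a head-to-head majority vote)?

No

Head-to-head results (37 voters total):
Claremont vs Irvine: Claremont wins 29–8.
Claremont vs Brookfield: Brookfield wins 20–17.
Irvine vs Brookfield: Irvine wins 19–18.
No candidate beats all others: Claremont beats Irvine beats Brookfield beats Claremont, a majority cycle.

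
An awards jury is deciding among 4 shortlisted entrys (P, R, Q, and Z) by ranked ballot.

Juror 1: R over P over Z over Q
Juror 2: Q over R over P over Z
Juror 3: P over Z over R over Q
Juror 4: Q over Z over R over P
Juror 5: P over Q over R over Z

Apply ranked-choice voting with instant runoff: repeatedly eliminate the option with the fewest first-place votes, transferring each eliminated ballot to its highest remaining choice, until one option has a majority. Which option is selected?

P

Round 1: P 2, Q 2, R 1, Z 0. Z has the fewest and is eliminated.
Round 2: P 2, Q 2, R 1. R has the fewest and is eliminated.
Round 3: P 3, Q 2. P has a majority.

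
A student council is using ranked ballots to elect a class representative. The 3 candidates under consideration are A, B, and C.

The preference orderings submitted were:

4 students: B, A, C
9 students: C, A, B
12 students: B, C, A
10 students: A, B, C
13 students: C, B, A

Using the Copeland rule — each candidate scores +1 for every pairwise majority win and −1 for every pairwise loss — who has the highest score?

B

Pairwise results:
  A vs B: B wins 29–19.
  A vs C: C wins 34–14.
  B vs C: B wins 26–22.
Copeland scores (wins − losses):
  A: 0 − 2 = -2
  B: 2 − 0 = 2
  C: 1 − 1 = 0
B has the best Copeland score.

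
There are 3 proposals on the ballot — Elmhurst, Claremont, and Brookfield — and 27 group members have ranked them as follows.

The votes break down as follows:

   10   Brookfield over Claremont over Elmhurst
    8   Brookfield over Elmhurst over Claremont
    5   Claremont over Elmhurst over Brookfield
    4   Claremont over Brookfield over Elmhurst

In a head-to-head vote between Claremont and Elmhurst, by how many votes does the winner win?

11

Ballots ranking Claremont above Elmhurst: 10+5+4 = 19.
Ballots ranking Elmhurst above Claremont: 8.
Claremont wins 19–8, a margin of 11.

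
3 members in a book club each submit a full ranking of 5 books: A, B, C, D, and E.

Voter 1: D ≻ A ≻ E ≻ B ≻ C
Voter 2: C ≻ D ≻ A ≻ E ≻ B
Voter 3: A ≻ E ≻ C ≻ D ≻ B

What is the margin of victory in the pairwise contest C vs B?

1

Ballots ranking C above B: 2.
Ballots ranking B above C: 1.
C wins 2–1, a margin of 1.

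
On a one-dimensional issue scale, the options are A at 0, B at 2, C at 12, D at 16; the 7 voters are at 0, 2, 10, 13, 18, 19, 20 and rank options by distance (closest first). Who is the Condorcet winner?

C

With single-peaked preferences on a line, the Condorcet winner is the candidate closest to the median voter.
The median voter (position 13) is closest to C at 12.
Check: C vs B — voters closer to C: 5 of 7.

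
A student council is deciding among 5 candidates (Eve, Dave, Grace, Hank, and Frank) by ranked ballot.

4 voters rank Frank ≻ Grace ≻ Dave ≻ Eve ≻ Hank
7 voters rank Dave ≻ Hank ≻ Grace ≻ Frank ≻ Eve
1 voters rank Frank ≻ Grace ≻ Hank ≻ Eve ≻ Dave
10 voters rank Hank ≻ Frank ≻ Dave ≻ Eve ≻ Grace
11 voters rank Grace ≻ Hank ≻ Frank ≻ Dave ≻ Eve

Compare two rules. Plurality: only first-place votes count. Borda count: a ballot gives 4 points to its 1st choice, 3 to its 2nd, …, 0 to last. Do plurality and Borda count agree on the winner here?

Plurality first-place counts: Eve 0, Dave 7, Grace 11, Hank 10, Frank 5 → Grace.
Borda totals: Eve 15, Dave 67, Grace 73, Hank 96, Frank 79 → Hank.
The two rules disagree: plurality picks Grace, Borda picks Hank.

No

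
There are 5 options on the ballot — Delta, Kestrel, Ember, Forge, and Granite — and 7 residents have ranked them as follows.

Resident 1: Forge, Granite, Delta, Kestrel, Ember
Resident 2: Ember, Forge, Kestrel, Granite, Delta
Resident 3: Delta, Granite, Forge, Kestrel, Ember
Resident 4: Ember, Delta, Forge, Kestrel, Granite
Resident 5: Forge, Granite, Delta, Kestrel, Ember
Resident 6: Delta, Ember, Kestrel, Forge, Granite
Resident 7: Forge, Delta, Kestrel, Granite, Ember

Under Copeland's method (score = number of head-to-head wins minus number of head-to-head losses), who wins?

Pairwise results:
  Delta vs Kestrel: Delta wins 6–1.
  Delta vs Ember: Delta wins 5–2.
  Delta vs Forge: Forge wins 4–3.
  Delta vs Granite: Delta wins 4–3.
  Kestrel vs Ember: Kestrel wins 4–3.
  Kestrel vs Forge: Forge wins 6–1.
  Kestrel vs Granite: Kestrel wins 4–3.
  Ember vs Forge: Forge wins 4–3.
  Ember vs Granite: Granite wins 4–3.
  Forge vs Granite: Forge wins 6–1.
Copeland scores (wins − losses):
  Delta: 3 − 1 = 2
  Kestrel: 2 − 2 = 0
  Ember: 0 − 4 = -4
  Forge: 4 − 0 = 4
  Granite: 1 − 3 = -2
Forge has the best Copeland score.

Forge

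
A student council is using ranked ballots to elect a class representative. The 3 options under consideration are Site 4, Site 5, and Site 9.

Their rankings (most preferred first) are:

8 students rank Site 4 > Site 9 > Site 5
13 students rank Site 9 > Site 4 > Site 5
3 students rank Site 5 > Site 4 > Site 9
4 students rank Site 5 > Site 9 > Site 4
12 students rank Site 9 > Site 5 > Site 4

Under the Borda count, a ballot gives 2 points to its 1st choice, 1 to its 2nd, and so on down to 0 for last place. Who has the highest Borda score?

Site 9

Borda scores:
  Site 4: 8·2 + 13·1 + 3·1 + 4·0 + 12·0 = 32
  Site 5: 8·0 + 13·0 + 3·2 + 4·2 + 12·1 = 26
  Site 9: 8·1 + 13·2 + 3·0 + 4·1 + 12·2 = 62
Site 9 has the highest total.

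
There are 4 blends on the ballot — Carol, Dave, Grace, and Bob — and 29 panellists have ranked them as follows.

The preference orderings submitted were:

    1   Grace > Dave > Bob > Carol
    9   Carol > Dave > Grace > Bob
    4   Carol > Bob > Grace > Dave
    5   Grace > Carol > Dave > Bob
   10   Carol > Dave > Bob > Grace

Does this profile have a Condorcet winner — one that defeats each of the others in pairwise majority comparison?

Head-to-head results (29 voters total):
Carol vs Dave: Carol wins 28–1.
Carol vs Grace: Carol wins 23–6.
Carol vs Bob: Carol wins 28–1.
Dave vs Grace: Dave wins 19–10.
Dave vs Bob: Dave wins 25–4.
Grace vs Bob: Grace wins 15–14.
Carol beats each rival — Dave (28–1), Grace (23–6), Bob (28–1) — so Carol is the Condorcet winner.

Yes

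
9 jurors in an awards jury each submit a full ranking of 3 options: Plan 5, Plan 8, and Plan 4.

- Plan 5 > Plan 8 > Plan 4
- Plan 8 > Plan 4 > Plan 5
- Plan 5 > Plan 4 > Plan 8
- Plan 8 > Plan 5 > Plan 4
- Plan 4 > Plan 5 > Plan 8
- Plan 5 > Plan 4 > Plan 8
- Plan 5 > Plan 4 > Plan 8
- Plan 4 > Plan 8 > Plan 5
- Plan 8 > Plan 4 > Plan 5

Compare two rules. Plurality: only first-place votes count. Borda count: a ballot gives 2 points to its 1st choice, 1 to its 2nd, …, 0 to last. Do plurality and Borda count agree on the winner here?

Yes

Plurality first-place counts: Plan 5 4, Plan 8 3, Plan 4 2 → Plan 5.
Borda totals: Plan 5 10, Plan 8 8, Plan 4 9 → Plan 5.
The two rules agree on Plan 5.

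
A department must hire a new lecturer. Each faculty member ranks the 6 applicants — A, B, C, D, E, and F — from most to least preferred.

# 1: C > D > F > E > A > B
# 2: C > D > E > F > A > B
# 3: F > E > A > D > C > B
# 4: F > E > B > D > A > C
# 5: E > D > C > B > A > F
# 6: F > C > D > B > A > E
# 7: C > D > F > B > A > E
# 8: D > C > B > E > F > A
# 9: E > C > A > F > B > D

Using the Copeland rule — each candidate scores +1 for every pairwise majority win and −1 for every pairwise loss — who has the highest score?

C

Pairwise results:
  A vs B: B wins 5–4.
  A vs C: C wins 7–2.
  A vs D: D wins 7–2.
  A vs E: E wins 7–2.
  A vs F: F wins 7–2.
  B vs C: C wins 8–1.
  B vs D: D wins 7–2.
  B vs E: E wins 6–3.
  B vs F: F wins 7–2.
  C vs D: C wins 5–4.
  C vs E: C wins 5–4.
  C vs F: C wins 6–3.
  D vs E: D wins 5–4.
  D vs F: D wins 5–4.
  E vs F: F wins 5–4.
Copeland scores (wins − losses):
  A: 0 − 5 = -5
  B: 1 − 4 = -3
  C: 5 − 0 = 5
  D: 4 − 1 = 3
  E: 2 − 3 = -1
  F: 3 − 2 = 1
C has the best Copeland score.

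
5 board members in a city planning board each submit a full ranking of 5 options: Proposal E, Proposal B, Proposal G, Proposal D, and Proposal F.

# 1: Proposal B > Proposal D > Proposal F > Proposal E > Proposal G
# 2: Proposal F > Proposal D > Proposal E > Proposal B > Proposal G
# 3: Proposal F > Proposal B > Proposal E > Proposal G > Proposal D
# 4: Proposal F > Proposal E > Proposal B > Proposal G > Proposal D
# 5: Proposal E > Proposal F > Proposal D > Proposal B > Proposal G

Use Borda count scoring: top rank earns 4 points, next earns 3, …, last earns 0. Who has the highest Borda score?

Proposal F

Borda scores:
  Proposal E: 1 + 2 + 2 + 3 + 4 = 12
  Proposal B: 4 + 1 + 3 + 2 + 1 = 11
  Proposal G: 0 + 0 + 1 + 1 + 0 = 2
  Proposal D: 3 + 3 + 0 + 0 + 2 = 8
  Proposal F: 2 + 4 + 4 + 4 + 3 = 17
Proposal F has the highest total.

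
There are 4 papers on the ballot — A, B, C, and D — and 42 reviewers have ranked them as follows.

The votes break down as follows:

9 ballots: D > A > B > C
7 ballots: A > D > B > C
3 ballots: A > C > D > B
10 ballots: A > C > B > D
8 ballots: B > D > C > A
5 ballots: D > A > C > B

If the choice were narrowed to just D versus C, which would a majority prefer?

Ballots ranking D above C: 9+7+8+5 = 29.
Ballots ranking C above D: 3+10 = 13.
D wins the head-to-head, 29–13.

D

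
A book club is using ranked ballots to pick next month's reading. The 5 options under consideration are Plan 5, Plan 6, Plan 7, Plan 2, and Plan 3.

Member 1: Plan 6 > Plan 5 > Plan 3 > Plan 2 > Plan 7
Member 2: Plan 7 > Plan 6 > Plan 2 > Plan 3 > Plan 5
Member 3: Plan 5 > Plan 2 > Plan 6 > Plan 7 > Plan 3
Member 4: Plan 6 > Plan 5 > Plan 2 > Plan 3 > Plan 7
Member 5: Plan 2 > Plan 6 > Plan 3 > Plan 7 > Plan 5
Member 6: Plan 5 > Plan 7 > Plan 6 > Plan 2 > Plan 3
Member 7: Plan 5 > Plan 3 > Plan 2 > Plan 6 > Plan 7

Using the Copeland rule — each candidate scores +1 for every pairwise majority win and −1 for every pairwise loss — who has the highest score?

Pairwise results:
  Plan 5 vs Plan 6: Plan 6 wins 4–3.
  Plan 5 vs Plan 7: Plan 5 wins 5–2.
  Plan 5 vs Plan 2: Plan 5 wins 5–2.
  Plan 5 vs Plan 3: Plan 5 wins 5–2.
  Plan 6 vs Plan 7: Plan 6 wins 5–2.
  Plan 6 vs Plan 2: Plan 6 wins 4–3.
  Plan 6 vs Plan 3: Plan 6 wins 6–1.
  Plan 7 vs Plan 2: Plan 2 wins 5–2.
  Plan 7 vs Plan 3: Plan 3 wins 4–3.
  Plan 2 vs Plan 3: Plan 2 wins 5–2.
Copeland scores (wins − losses):
  Plan 5: 3 − 1 = 2
  Plan 6: 4 − 0 = 4
  Plan 7: 0 − 4 = -4
  Plan 2: 2 − 2 = 0
  Plan 3: 1 − 3 = -2
Plan 6 has the best Copeland score.

Plan 6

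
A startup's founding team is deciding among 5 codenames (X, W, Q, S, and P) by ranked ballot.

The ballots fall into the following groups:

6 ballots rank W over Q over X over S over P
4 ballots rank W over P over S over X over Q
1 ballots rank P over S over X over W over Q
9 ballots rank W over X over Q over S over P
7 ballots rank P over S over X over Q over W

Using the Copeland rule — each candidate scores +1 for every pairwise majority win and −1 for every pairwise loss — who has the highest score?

Pairwise results:
  X vs W: W wins 19–8.
  X vs Q: X wins 21–6.
  X vs S: X wins 15–12.
  X vs P: X wins 15–12.
  W vs Q: W wins 20–7.
  W vs S: W wins 19–8.
  W vs P: W wins 19–8.
  Q vs S: Q wins 15–12.
  Q vs P: Q wins 15–12.
  S vs P: S wins 15–12.
Copeland scores (wins − losses):
  X: 3 − 1 = 2
  W: 4 − 0 = 4
  Q: 2 − 2 = 0
  S: 1 − 3 = -2
  P: 0 − 4 = -4
W has the best Copeland score.

W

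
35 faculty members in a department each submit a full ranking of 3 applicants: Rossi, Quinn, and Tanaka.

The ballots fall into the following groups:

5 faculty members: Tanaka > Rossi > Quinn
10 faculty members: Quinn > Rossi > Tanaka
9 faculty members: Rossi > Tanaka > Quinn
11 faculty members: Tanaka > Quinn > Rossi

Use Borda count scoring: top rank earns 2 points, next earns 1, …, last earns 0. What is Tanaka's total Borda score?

Borda scores:
  Rossi: 5·1 + 10·1 + 9·2 + 11·0 = 33
  Quinn: 5·0 + 10·2 + 9·0 + 11·1 = 31
  Tanaka: 5·2 + 10·0 + 9·1 + 11·2 = 41

41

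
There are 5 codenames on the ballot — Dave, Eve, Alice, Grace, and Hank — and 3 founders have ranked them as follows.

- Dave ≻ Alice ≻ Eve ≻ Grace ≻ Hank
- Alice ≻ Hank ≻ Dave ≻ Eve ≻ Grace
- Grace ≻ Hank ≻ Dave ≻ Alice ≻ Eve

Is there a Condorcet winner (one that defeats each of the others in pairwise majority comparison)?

No

Head-to-head results (3 voters total):
Dave vs Eve: Dave wins 3–0.
Dave vs Alice: Dave wins 2–1.
Dave vs Grace: Dave wins 2–1.
Dave vs Hank: Hank wins 2–1.
Eve vs Alice: Alice wins 3–0.
Eve vs Grace: Eve wins 2–1.
Eve vs Hank: Hank wins 2–1.
Alice vs Grace: Alice wins 2–1.
Alice vs Hank: Alice wins 2–1.
Grace vs Hank: Grace wins 2–1.
No candidate beats all others: Dave beats Alice beats Hank beats Dave, a majority cycle.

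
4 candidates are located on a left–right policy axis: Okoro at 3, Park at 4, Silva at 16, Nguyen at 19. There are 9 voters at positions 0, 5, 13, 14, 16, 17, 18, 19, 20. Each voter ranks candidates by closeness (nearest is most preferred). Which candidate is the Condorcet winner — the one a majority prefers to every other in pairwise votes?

With single-peaked preferences on a line, the Condorcet winner is the candidate closest to the median voter.
The median voter (position 16) is closest to Silva at 16.
Check: Silva vs Okoro — voters closer to Silva: 7 of 9.

Silva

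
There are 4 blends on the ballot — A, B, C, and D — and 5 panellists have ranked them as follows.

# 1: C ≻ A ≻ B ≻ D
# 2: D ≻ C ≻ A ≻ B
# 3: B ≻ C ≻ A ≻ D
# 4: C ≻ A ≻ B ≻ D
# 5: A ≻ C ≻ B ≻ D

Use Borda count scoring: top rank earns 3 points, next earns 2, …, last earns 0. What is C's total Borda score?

12

Borda scores:
  A: 2 + 1 + 1 + 2 + 3 = 9
  B: 1 + 0 + 3 + 1 + 1 = 6
  C: 3 + 2 + 2 + 3 + 2 = 12
  D: 0 + 3 + 0 + 0 + 0 = 3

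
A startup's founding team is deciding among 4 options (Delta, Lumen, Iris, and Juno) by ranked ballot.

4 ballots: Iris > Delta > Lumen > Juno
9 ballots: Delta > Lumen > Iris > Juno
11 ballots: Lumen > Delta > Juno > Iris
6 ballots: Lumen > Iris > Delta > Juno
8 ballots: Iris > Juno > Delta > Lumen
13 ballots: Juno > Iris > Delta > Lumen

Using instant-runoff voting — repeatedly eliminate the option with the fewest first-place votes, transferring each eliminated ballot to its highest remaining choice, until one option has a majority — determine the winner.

Lumen

Round 1: Lumen 17, Juno 13, Iris 12, Delta 9. Delta has the fewest and is eliminated.
Round 2: Lumen 26, Juno 13, Iris 12. Lumen has a majority.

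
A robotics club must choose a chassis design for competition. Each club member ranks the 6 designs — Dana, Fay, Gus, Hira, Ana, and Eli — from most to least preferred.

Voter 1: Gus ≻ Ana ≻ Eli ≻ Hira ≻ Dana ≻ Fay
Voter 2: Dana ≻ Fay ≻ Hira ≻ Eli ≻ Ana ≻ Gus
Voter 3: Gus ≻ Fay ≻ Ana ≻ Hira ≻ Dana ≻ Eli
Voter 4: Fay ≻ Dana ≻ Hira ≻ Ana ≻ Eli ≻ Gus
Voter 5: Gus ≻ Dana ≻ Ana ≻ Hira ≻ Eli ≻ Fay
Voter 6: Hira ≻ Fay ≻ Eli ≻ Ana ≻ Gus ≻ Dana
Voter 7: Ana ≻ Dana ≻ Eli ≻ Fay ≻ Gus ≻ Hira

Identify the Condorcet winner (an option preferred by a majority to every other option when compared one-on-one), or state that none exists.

None — there is no Condorcet winner

Head-to-head results (7 voters total):
Dana vs Fay: Dana wins 4–3.
Dana vs Gus: Gus wins 4–3.
Dana vs Hira: Dana wins 4–3.
Dana vs Ana: Ana wins 4–3.
Dana vs Eli: Dana wins 5–2.
Fay vs Gus: Fay wins 4–3.
Fay vs Hira: Fay wins 4–3.
Fay vs Ana: Fay wins 4–3.
Fay vs Eli: Fay wins 4–3.
Gus vs Hira: Gus wins 4–3.
Gus vs Ana: Ana wins 4–3.
Gus vs Eli: Eli wins 4–3.
Hira vs Ana: Ana wins 4–3.
Hira vs Eli: Hira wins 5–2.
Ana vs Eli: Ana wins 5–2.
No candidate beats all others: Dana beats Fay beats Gus beats Dana, a majority cycle.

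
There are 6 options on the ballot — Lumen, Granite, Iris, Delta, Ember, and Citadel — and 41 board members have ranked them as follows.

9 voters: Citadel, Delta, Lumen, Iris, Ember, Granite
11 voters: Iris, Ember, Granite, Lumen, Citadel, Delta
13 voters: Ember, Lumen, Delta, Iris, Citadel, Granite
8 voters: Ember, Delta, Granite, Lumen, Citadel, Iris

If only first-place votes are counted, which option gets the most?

First-place vote totals:
  Lumen: 0
  Granite: 0
  Iris: 11
  Delta: 0
  Ember: 21
  Citadel: 9
Ember has the most first-place votes.

Ember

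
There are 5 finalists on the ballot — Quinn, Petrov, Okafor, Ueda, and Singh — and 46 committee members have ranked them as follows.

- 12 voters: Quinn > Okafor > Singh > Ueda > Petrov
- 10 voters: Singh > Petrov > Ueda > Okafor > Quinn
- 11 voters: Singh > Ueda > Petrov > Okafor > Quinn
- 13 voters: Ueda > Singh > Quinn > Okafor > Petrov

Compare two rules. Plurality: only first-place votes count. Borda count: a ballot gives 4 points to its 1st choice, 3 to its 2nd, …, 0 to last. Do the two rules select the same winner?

Plurality first-place counts: Quinn 12, Petrov 0, Okafor 0, Ueda 13, Singh 21 → Singh.
Borda totals: Quinn 74, Petrov 52, Okafor 70, Ueda 117, Singh 147 → Singh.
The two rules agree on Singh.

Yes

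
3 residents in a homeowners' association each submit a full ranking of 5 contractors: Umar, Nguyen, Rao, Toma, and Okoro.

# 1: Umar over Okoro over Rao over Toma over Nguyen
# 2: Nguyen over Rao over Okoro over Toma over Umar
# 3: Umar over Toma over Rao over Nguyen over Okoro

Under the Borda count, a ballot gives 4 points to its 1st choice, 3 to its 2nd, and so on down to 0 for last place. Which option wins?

Borda scores:
  Umar: 4 + 0 + 4 = 8
  Nguyen: 0 + 4 + 1 = 5
  Rao: 2 + 3 + 2 = 7
  Toma: 1 + 1 + 3 = 5
  Okoro: 3 + 2 + 0 = 5
Umar has the highest total.

Umar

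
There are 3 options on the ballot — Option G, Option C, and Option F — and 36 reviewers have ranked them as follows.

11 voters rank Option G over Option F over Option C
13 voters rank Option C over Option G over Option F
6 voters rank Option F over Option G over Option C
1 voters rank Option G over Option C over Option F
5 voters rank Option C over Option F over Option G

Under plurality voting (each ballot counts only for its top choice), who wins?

First-place vote totals:
  Option G: 12
  Option C: 18
  Option F: 6
Option C has the most first-place votes.

Option C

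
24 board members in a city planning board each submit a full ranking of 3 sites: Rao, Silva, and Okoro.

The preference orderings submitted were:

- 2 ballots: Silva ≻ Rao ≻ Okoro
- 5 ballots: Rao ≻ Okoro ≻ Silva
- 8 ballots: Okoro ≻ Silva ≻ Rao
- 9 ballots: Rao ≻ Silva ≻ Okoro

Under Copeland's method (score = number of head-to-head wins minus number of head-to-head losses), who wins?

Rao

Pairwise results:
  Rao vs Silva: Rao wins 14–10.
  Rao vs Okoro: Rao wins 16–8.
  Silva vs Okoro: Okoro wins 13–11.
Copeland scores (wins − losses):
  Rao: 2 − 0 = 2
  Silva: 0 − 2 = -2
  Okoro: 1 − 1 = 0
Rao has the best Copeland score.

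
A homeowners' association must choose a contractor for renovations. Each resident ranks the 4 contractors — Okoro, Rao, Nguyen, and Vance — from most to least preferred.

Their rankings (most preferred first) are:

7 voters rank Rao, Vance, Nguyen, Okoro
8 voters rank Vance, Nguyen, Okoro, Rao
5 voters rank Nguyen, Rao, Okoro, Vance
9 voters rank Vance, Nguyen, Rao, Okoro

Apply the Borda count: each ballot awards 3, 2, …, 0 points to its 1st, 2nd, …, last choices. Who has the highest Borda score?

Vance

Borda scores:
  Okoro: 7·0 + 8·1 + 5·1 + 9·0 = 13
  Rao: 7·3 + 8·0 + 5·2 + 9·1 = 40
  Nguyen: 7·1 + 8·2 + 5·3 + 9·2 = 56
  Vance: 7·2 + 8·3 + 5·0 + 9·3 = 65
Vance has the highest total.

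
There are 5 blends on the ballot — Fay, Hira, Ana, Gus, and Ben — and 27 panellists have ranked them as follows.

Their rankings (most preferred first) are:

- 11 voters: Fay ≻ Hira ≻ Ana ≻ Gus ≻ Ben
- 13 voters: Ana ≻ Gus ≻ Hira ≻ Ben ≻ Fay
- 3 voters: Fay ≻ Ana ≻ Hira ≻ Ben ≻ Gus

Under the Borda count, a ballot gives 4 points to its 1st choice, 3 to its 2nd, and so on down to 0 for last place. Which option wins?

Ana

Borda scores:
  Fay: 11·4 + 13·0 + 3·4 = 56
  Hira: 11·3 + 13·2 + 3·2 = 65
  Ana: 11·2 + 13·4 + 3·3 = 83
  Gus: 11·1 + 13·3 + 3·0 = 50
  Ben: 11·0 + 13·1 + 3·1 = 16
Ana has the highest total.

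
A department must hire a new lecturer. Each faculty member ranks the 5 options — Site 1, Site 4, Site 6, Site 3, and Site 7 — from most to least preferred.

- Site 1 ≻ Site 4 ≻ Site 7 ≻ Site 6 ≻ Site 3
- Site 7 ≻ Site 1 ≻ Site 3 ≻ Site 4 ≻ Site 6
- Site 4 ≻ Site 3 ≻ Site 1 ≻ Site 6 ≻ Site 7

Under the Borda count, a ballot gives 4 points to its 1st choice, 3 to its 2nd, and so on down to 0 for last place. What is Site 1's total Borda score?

Borda scores:
  Site 1: 4 + 3 + 2 = 9
  Site 4: 3 + 1 + 4 = 8
  Site 6: 1 + 0 + 1 = 2
  Site 3: 0 + 2 + 3 = 5
  Site 7: 2 + 4 + 0 = 6

9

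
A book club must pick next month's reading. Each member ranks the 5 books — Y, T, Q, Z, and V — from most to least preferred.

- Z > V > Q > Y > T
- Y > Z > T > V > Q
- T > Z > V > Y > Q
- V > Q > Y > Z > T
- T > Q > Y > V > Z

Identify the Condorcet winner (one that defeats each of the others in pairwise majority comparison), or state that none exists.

There is no Condorcet winner

Head-to-head results (5 voters total):
Y vs T: Y wins 3–2.
Y vs Q: Q wins 3–2.
Y vs Z: Y wins 3–2.
Y vs V: V wins 3–2.
T vs Q: T wins 3–2.
T vs Z: Z wins 3–2.
T vs V: T wins 3–2.
Q vs Z: Z wins 3–2.
Q vs V: V wins 4–1.
Z vs V: Z wins 3–2.
No candidate beats all others: Y beats T beats Q beats Y, a majority cycle.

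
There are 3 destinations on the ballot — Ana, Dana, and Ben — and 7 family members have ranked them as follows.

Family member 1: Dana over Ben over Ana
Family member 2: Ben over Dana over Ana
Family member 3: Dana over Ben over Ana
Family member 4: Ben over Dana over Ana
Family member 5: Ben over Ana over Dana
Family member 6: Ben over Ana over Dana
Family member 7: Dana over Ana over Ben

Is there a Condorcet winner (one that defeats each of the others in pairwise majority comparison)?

Yes

Head-to-head results (7 voters total):
Ana vs Dana: Dana wins 5–2.
Ana vs Ben: Ben wins 6–1.
Dana vs Ben: Ben wins 4–3.
Ben beats each rival — Ana (6–1), Dana (4–3) — so Ben is the Condorcet winner.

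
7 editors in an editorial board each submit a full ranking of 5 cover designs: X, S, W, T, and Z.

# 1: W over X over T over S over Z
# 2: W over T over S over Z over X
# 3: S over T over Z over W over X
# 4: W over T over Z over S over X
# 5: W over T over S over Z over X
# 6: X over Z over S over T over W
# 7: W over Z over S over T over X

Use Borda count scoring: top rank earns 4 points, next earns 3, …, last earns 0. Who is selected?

W

Borda scores:
  X: 3 + 0 + 0 + 0 + 0 + 4 + 0 = 7
  S: 1 + 2 + 4 + 1 + 2 + 2 + 2 = 14
  W: 4 + 4 + 1 + 4 + 4 + 0 + 4 = 21
  T: 2 + 3 + 3 + 3 + 3 + 1 + 1 = 16
  Z: 0 + 1 + 2 + 2 + 1 + 3 + 3 = 12
W has the highest total.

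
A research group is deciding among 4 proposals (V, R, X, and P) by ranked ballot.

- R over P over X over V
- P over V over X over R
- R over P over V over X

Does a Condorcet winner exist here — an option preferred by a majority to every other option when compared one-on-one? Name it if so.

R

Head-to-head results (3 voters total):
V vs R: R wins 2–1.
V vs X: V wins 2–1.
V vs P: P wins 3–0.
R vs X: R wins 2–1.
R vs P: R wins 2–1.
X vs P: P wins 3–0.
R beats each rival — V (2–1), X (2–1), P (2–1) — so R is the Condorcet winner.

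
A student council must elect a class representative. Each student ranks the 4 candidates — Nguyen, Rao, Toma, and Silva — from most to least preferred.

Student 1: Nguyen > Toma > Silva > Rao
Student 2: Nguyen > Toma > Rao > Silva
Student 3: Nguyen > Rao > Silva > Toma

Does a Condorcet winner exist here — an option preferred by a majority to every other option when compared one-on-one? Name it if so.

Nguyen

Head-to-head results (3 voters total):
Nguyen vs Rao: Nguyen wins 3–0.
Nguyen vs Toma: Nguyen wins 3–0.
Nguyen vs Silva: Nguyen wins 3–0.
Rao vs Toma: Toma wins 2–1.
Rao vs Silva: Rao wins 2–1.
Toma vs Silva: Toma wins 2–1.
Nguyen beats each rival — Rao (3–0), Toma (3–0), Silva (3–0) — so Nguyen is the Condorcet winner.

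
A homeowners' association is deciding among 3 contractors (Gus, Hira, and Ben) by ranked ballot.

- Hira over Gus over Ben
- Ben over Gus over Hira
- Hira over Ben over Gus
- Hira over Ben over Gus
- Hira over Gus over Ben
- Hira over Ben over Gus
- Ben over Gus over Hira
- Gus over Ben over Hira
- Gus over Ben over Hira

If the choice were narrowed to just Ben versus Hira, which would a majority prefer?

Ballots ranking Ben above Hira: 4.
Ballots ranking Hira above Ben: 5.
Hira wins the head-to-head, 5–4.

Hira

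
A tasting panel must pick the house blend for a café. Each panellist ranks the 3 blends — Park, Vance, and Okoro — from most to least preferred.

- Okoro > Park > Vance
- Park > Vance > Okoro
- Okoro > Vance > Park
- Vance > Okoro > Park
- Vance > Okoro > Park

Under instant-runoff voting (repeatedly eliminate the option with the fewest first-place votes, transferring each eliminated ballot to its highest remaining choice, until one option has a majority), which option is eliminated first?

Round 1: Vance 2, Okoro 2, Park 1. Park has the fewest and is eliminated.
Round 2: Vance 3, Okoro 2. Vance has a majority.

Park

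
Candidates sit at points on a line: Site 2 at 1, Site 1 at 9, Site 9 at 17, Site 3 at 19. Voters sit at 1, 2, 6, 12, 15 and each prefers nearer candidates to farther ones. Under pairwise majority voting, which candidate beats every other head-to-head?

With single-peaked preferences on a line, the Condorcet winner is the candidate closest to the median voter.
The median voter (position 6) is closest to Site 1 at 9.
Check: Site 1 vs Site 2 — voters closer to Site 1: 3 of 5.

Site 1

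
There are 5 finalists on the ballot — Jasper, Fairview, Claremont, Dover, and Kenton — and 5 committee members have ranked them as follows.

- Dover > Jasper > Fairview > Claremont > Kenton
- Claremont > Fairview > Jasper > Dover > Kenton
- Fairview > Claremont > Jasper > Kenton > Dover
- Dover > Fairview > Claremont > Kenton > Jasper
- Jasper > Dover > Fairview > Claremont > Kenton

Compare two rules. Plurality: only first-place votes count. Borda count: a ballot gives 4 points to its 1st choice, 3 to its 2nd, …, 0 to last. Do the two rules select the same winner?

No

Plurality first-place counts: Jasper 1, Fairview 1, Claremont 1, Dover 2, Kenton 0 → Dover.
Borda totals: Jasper 11, Fairview 14, Claremont 11, Dover 12, Kenton 2 → Fairview.
The two rules disagree: plurality picks Dover, Borda picks Fairview.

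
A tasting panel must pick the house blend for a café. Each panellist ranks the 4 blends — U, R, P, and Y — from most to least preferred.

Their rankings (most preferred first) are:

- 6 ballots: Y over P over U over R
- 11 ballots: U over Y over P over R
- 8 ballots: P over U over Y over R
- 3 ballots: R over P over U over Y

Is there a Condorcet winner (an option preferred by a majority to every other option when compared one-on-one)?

Head-to-head results (28 voters total):
U vs R: U wins 25–3.
U vs P: P wins 17–11.
U vs Y: U wins 22–6.
R vs P: P wins 25–3.
R vs Y: Y wins 25–3.
P vs Y: Y wins 17–11.
No candidate beats all others: U beats Y beats P beats U, a majority cycle.

No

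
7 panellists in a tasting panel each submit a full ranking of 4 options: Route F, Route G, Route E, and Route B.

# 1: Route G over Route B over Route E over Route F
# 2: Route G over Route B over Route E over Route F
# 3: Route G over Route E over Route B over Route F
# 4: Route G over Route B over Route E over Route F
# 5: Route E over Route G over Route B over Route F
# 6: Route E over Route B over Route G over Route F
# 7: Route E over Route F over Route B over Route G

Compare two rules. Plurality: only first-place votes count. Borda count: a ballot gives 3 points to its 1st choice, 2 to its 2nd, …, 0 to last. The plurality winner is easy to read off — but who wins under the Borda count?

Route G

Plurality first-place counts: Route F 0, Route G 4, Route E 3, Route B 0 → Route G.
Borda totals: Route F 2, Route G 15, Route E 14, Route B 11 → Route G.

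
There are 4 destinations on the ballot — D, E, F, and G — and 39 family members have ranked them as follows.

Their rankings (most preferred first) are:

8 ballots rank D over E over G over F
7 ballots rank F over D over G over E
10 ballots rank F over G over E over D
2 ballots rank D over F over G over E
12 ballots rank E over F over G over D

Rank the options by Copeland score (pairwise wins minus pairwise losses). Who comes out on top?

Pairwise results:
  D vs E: E wins 22–17.
  D vs F: F wins 29–10.
  D vs G: G wins 22–17.
  E vs F: E wins 20–19.
  E vs G: E wins 20–19.
  F vs G: F wins 31–8.
Copeland scores (wins − losses):
  D: 0 − 3 = -3
  E: 3 − 0 = 3
  F: 2 − 1 = 1
  G: 1 − 2 = -1
E has the best Copeland score.

E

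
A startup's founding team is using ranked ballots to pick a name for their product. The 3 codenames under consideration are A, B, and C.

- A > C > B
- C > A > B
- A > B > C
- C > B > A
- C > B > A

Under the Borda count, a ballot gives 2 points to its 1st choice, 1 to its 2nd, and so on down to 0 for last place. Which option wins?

Borda scores:
  A: 2 + 1 + 2 + 0 + 0 = 5
  B: 0 + 0 + 1 + 1 + 1 = 3
  C: 1 + 2 + 0 + 2 + 2 = 7
C has the highest total.

C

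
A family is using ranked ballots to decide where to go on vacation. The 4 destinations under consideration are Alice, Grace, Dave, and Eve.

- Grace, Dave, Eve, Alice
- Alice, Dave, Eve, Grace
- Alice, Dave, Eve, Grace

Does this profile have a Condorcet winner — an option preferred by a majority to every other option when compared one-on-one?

Head-to-head results (3 voters total):
Alice vs Grace: Alice wins 2–1.
Alice vs Dave: Alice wins 2–1.
Alice vs Eve: Alice wins 2–1.
Grace vs Dave: Dave wins 2–1.
Grace vs Eve: Eve wins 2–1.
Dave vs Eve: Dave wins 3–0.
Alice beats each rival — Grace (2–1), Dave (2–1), Eve (2–1) — so Alice is the Condorcet winner.

Yes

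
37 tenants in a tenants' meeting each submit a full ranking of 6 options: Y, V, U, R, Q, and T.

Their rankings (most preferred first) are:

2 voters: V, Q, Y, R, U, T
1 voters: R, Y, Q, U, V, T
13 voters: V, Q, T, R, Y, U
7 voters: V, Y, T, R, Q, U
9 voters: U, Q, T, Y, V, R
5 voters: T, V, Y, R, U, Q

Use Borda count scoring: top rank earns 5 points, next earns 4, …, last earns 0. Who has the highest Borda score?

V

Borda scores:
  Y: 2·3 + 4 + 13·1 + 7·4 + 9·2 + 5·3 = 84
  V: 2·5 + 1 + 13·5 + 7·5 + 9·1 + 5·4 = 140
  U: 2·1 + 2 + 13·0 + 7·0 + 9·5 + 5·1 = 54
  R: 2·2 + 5 + 13·2 + 7·2 + 9·0 + 5·2 = 59
  Q: 2·4 + 3 + 13·4 + 7·1 + 9·4 + 5·0 = 106
  T: 2·0 + 0 + 13·3 + 7·3 + 9·3 + 5·5 = 112
V has the highest total.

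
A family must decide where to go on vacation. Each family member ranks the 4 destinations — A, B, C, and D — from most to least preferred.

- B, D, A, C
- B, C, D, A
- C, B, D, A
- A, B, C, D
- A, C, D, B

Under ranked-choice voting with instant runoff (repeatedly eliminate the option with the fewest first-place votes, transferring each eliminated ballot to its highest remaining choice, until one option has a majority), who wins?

B

Round 1: A 2, B 2, C 1, D 0. D has the fewest and is eliminated.
Round 2: A 2, B 2, C 1. C has the fewest and is eliminated.
Round 3: B 3, A 2. B has a majority.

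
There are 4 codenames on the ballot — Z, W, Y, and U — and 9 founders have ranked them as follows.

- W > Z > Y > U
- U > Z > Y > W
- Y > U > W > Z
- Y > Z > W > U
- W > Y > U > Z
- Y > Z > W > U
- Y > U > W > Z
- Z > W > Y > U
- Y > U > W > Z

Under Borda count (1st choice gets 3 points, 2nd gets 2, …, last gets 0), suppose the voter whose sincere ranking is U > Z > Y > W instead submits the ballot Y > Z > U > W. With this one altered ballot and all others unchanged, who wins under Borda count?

Y

Borda totals with the altered ballot: Z 11, W 13, Y 22, U 8.
The winner is unchanged: still Y.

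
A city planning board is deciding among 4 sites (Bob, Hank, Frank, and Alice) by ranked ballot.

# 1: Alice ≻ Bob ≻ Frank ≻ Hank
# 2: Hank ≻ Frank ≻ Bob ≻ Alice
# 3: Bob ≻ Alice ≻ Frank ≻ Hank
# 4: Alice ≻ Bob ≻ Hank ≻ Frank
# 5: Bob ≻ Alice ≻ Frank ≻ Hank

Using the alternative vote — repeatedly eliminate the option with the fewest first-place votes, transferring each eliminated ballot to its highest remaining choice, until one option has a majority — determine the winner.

Round 1: Bob 2, Alice 2, Hank 1, Frank 0. Frank has the fewest and is eliminated.
Round 2: Bob 2, Alice 2, Hank 1. Hank has the fewest and is eliminated.
Round 3: Bob 3, Alice 2. Bob has a majority.

Bob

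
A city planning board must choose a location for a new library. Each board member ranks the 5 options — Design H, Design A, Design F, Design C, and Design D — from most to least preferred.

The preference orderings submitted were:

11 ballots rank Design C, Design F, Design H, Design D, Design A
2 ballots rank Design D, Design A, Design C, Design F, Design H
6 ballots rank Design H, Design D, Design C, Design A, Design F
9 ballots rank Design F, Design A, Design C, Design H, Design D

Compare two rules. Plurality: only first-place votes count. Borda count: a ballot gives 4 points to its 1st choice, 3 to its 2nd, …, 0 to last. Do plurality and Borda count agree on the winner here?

Plurality first-place counts: Design H 6, Design A 0, Design F 9, Design C 11, Design D 2 → Design C.
Borda totals: Design H 55, Design A 39, Design F 71, Design C 78, Design D 37 → Design C.
The two rules agree on Design C.

Yes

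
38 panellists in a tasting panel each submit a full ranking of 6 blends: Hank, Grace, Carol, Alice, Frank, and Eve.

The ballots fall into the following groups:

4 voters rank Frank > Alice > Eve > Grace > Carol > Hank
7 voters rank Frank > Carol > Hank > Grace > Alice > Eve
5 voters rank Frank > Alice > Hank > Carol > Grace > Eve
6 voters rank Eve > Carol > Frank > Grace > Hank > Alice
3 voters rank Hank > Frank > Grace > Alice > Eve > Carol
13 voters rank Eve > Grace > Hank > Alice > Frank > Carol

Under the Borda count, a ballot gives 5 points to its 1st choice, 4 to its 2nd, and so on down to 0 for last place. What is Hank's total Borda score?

Borda scores:
  Hank: 4·0 + 7·3 + 5·3 + 6·1 + 3·5 + 13·3 = 96
  Grace: 4·2 + 7·2 + 5·1 + 6·2 + 3·3 + 13·4 = 100
  Carol: 4·1 + 7·4 + 5·2 + 6·4 + 3·0 + 13·0 = 66
  Alice: 4·4 + 7·1 + 5·4 + 6·0 + 3·2 + 13·2 = 75
  Frank: 4·5 + 7·5 + 5·5 + 6·3 + 3·4 + 13·1 = 123
  Eve: 4·3 + 7·0 + 5·0 + 6·5 + 3·1 + 13·5 = 110

96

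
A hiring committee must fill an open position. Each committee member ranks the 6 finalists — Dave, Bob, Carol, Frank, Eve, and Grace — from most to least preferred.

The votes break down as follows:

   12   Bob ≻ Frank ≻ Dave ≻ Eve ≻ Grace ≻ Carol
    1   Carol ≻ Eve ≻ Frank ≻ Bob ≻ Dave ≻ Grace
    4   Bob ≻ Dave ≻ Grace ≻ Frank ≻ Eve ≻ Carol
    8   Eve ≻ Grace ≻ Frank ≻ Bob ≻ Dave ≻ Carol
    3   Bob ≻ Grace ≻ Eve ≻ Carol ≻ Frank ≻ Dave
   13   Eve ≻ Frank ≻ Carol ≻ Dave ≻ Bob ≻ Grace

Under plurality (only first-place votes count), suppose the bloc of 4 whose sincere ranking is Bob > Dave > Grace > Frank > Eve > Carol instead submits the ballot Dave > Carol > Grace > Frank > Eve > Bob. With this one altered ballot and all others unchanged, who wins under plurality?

Eve

First-place totals with the altered ballot: Dave 4, Bob 15, Carol 1, Frank 0, Eve 21, Grace 0.
The winner is unchanged: still Eve.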